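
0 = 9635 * 0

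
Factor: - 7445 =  - 5^1*1489^1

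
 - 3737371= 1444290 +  - 5181661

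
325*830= 269750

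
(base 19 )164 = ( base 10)479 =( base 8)737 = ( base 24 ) jn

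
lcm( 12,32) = 96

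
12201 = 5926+6275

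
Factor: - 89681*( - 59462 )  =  2^1 * 13^1 * 2287^1*89681^1 = 5332611622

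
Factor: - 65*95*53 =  - 5^2*13^1*19^1*53^1  =  -327275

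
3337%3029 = 308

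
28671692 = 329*87148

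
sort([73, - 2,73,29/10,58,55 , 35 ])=[ - 2, 29/10, 35, 55,58,  73, 73]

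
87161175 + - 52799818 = 34361357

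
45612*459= 20935908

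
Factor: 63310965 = 3^1*5^1*4220731^1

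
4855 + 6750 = 11605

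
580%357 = 223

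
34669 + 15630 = 50299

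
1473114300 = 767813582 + 705300718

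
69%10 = 9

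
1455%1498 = 1455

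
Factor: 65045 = 5^1*13009^1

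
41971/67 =41971/67 = 626.43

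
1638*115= 188370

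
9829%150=79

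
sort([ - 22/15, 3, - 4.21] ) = [ - 4.21, - 22/15, 3 ] 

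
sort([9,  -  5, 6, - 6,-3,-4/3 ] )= [ - 6, - 5, - 3,-4/3,6,  9 ] 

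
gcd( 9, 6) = 3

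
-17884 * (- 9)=160956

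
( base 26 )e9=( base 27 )dm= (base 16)175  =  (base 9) 454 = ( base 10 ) 373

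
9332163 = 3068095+6264068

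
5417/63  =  5417/63 = 85.98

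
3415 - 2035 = 1380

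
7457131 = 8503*877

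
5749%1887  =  88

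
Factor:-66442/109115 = - 2^1*5^(-1 )*157^( - 1 )*239^1 = - 478/785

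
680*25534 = 17363120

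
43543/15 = 2902  +  13/15= 2902.87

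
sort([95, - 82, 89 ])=[  -  82, 89,95]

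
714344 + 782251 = 1496595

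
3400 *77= 261800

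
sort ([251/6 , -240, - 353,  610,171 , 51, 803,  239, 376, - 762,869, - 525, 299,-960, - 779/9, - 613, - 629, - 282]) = [ -960, - 762, -629,-613,- 525, - 353, - 282, -240, -779/9, 251/6,51,171,239 , 299,376, 610,803,869]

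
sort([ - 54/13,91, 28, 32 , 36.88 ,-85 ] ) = [ - 85, - 54/13,28,32, 36.88,91]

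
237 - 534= - 297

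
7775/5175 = 1+104/207 = 1.50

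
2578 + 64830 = 67408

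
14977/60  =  14977/60=249.62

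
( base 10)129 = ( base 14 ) 93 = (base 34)3R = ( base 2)10000001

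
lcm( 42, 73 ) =3066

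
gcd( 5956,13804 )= 4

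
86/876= 43/438  =  0.10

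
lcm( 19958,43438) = 738446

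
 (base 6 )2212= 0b1000000000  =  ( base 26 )ji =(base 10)512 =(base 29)HJ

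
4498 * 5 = 22490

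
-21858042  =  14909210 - 36767252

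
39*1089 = 42471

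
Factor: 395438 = 2^1* 163^1*1213^1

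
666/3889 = 666/3889 = 0.17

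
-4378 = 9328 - 13706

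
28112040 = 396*70990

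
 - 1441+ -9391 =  - 10832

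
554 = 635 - 81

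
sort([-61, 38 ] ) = [ - 61,38 ] 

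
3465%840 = 105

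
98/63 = 1 + 5/9= 1.56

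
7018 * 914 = 6414452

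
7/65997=7/65997  =  0.00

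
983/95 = 983/95 = 10.35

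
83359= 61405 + 21954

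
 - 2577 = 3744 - 6321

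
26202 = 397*66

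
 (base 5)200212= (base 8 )14243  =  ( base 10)6307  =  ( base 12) 3797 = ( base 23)BL5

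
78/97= 78/97 = 0.80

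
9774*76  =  742824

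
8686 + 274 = 8960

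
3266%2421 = 845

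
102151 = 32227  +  69924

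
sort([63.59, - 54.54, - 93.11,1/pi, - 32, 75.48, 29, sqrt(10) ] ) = [ - 93.11,  -  54.54, - 32, 1/pi,sqrt ( 10), 29, 63.59,  75.48 ] 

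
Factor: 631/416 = 2^( - 5)*13^( - 1)*631^1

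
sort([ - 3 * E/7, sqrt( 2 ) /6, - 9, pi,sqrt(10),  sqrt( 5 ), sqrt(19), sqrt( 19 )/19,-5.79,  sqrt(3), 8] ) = [ - 9, - 5.79,-3*E/7, sqrt(19 )/19,sqrt(  2)/6, sqrt( 3 ), sqrt(5), pi, sqrt( 10 ),sqrt( 19),8] 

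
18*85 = 1530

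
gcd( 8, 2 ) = 2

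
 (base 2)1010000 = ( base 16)50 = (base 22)3e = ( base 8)120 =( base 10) 80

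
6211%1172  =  351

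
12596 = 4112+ 8484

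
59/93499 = 59/93499 = 0.00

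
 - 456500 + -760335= - 1216835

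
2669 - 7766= -5097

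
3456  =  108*32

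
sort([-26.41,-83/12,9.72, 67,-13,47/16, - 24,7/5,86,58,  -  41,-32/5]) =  [-41,-26.41, - 24,- 13,-83/12,-32/5,7/5, 47/16, 9.72,  58, 67,86]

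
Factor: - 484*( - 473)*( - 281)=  - 64329892  =  - 2^2 * 11^3 * 43^1*281^1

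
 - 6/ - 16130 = 3/8065 = 0.00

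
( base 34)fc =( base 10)522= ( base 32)ga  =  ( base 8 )1012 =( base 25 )KM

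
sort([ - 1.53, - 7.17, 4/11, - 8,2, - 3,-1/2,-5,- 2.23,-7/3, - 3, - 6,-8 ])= [- 8, - 8 , - 7.17, - 6, - 5,-3,-3,-7/3, - 2.23,-1.53, - 1/2, 4/11,2 ]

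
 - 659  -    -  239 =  - 420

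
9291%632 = 443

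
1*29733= 29733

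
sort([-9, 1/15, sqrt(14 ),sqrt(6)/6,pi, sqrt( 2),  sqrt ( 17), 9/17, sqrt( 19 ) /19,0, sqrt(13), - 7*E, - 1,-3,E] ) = [-7*E, - 9,  -  3,-1 , 0,1/15,sqrt(19) /19, sqrt(6 )/6, 9/17, sqrt(2 ),E, pi, sqrt ( 13),sqrt( 14 ), sqrt(17 )]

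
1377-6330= - 4953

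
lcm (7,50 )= 350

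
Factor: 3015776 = 2^5*73^1*1291^1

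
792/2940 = 66/245 = 0.27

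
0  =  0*22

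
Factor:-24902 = -2^1*12451^1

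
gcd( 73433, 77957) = 1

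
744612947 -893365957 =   -  148753010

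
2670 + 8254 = 10924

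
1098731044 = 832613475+266117569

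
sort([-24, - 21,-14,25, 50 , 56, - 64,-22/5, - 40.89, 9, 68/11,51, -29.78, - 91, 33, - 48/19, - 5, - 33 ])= [-91, - 64 ,-40.89, - 33, - 29.78, - 24 , -21, - 14 , - 5,  -  22/5, - 48/19,  68/11, 9, 25, 33, 50, 51, 56] 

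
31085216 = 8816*3526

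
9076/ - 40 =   -  227 + 1/10= - 226.90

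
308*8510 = 2621080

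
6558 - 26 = 6532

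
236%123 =113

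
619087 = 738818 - 119731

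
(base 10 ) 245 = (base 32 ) 7L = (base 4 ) 3311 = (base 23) af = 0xf5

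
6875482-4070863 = 2804619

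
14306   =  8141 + 6165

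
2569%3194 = 2569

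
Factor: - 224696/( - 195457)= 2^3* 28087^1*195457^( - 1) 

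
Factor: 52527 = 3^1 *17509^1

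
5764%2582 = 600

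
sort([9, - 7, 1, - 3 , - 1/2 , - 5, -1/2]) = [ - 7, - 5, - 3, - 1/2, - 1/2, 1 , 9 ]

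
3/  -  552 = - 1/184 = -  0.01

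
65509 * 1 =65509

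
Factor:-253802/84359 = - 2^1*11^(  -  1) * 19^1*6679^1 *7669^( - 1 )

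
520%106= 96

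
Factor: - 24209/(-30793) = 7^( - 1)*43^1*53^ (-1)*83^(-1 )*563^1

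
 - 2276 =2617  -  4893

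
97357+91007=188364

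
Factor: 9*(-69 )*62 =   -  2^1 * 3^3 * 23^1*31^1=-38502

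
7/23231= 7/23231   =  0.00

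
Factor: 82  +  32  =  2^1*3^1*19^1 =114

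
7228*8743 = 63194404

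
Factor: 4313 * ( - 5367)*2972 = -2^2*3^1*19^1 * 227^1 * 743^1*1789^1 = - 68795472612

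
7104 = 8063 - 959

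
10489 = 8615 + 1874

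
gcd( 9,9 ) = 9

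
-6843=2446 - 9289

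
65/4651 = 65/4651=0.01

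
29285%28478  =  807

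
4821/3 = 1607 = 1607.00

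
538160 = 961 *560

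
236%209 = 27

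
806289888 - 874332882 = -68042994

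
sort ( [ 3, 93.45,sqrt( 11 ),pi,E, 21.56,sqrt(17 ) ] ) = [ E,3, pi,sqrt(11), sqrt (17), 21.56, 93.45 ]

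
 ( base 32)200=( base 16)800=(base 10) 2048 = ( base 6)13252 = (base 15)918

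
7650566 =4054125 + 3596441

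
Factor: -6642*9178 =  - 60960276 = - 2^2*3^4*13^1 * 41^1*353^1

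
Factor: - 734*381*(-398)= 2^2*3^1*127^1 * 199^1*367^1 = 111302292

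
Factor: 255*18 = 2^1 * 3^3*5^1*17^1 = 4590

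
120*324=38880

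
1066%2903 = 1066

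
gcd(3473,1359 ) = 151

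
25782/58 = 12891/29= 444.52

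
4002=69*58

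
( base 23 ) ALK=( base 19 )G0H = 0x16a1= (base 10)5793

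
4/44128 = 1/11032 = 0.00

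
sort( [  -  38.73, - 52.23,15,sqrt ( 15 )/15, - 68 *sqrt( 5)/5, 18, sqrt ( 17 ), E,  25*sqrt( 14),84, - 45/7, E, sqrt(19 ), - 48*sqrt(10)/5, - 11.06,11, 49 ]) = [-52.23, - 38.73 ,  -  68 *sqrt ( 5)/5,  -  48*sqrt( 10)/5,-11.06, - 45/7, sqrt( 15 )/15,E, E, sqrt( 17),sqrt(19),  11, 15,  18, 49,84, 25*sqrt( 14)]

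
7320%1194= 156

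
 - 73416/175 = - 10488/25 = -419.52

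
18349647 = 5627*3261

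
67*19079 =1278293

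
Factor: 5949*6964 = 2^2*3^2 * 661^1*1741^1 = 41428836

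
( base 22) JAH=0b10010011011001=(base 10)9433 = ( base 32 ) 96p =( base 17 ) 1faf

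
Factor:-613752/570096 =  - 2^( - 1)*3^( - 1)*37^( - 1)*239^1  =  -239/222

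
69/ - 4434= -23/1478 = -0.02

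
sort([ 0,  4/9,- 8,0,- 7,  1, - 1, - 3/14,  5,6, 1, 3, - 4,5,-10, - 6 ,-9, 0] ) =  [-10,- 9,-8, - 7, - 6, - 4, - 1, - 3/14,0, 0, 0, 4/9, 1, 1,3,5,5, 6]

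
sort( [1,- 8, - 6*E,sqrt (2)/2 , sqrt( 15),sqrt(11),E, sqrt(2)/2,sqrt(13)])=[ - 6*E, - 8,  sqrt(2)/2,sqrt(2)/2, 1 , E, sqrt(11 ),sqrt(13), sqrt(15) ] 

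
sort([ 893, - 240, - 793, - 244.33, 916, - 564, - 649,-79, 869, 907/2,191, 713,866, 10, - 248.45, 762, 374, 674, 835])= [ - 793, - 649 ,-564, - 248.45, - 244.33,- 240, - 79, 10, 191,374, 907/2,674, 713, 762, 835, 866, 869, 893 , 916 ]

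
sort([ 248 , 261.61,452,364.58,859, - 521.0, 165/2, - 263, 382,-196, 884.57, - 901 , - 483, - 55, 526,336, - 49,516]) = [ - 901,  -  521.0, - 483  , - 263, - 196,  -  55,- 49,165/2,248 , 261.61, 336,364.58, 382, 452, 516, 526 , 859,884.57]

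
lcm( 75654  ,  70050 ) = 1891350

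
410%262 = 148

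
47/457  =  47/457 =0.10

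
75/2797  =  75/2797 = 0.03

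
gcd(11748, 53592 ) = 132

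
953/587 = 1 + 366/587 = 1.62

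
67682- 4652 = 63030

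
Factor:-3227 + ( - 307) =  - 3534 = - 2^1 * 3^1*19^1*31^1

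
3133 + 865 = 3998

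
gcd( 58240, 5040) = 560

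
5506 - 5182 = 324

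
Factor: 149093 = 7^1*19^2 * 59^1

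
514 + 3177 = 3691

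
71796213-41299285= 30496928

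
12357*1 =12357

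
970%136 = 18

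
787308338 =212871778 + 574436560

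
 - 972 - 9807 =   -  10779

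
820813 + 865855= 1686668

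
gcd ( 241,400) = 1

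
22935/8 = 2866 + 7/8 = 2866.88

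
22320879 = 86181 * 259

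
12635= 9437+3198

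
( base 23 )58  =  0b1111011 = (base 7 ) 234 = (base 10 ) 123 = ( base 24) 53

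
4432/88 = 554/11 =50.36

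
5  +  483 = 488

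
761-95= 666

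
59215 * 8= 473720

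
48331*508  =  24552148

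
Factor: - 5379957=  - 3^2*11^1*31^1*1753^1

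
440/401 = 440/401 = 1.10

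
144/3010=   72/1505 = 0.05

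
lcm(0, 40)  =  0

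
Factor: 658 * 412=2^3*7^1 * 47^1*103^1=271096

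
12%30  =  12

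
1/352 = 1/352 = 0.00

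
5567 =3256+2311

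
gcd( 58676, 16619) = 1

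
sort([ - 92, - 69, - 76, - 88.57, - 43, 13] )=[-92, - 88.57, - 76, - 69, - 43, 13 ] 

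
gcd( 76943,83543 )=1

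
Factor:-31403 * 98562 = -3095142486 = -2^1*3^1*31^1 * 1013^1*16427^1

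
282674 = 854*331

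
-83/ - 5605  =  83/5605 =0.01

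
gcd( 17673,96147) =3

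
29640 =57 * 520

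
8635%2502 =1129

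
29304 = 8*3663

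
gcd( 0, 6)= 6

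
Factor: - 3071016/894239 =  - 2^3*3^2 * 13^1*17^1*193^1*894239^(- 1) 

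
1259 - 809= 450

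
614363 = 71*8653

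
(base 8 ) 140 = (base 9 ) 116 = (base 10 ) 96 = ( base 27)3F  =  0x60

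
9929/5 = 1985 + 4/5= 1985.80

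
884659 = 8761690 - 7877031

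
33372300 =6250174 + 27122126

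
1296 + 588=1884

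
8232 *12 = 98784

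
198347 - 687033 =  - 488686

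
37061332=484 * 76573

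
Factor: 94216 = 2^3*11777^1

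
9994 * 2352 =23505888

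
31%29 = 2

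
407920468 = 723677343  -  315756875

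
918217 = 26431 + 891786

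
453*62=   28086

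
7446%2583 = 2280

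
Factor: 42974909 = 271^1* 347^1 * 457^1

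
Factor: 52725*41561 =3^1 *5^2 * 13^1*19^1*23^1*37^1*139^1=2191303725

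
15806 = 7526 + 8280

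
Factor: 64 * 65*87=2^6*3^1 * 5^1*13^1*29^1 = 361920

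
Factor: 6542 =2^1 * 3271^1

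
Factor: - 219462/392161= - 2^1 * 3^1*7^ ( - 1)*11^(-2) * 79^1= - 474/847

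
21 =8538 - 8517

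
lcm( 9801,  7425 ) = 245025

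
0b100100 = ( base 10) 36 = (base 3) 1100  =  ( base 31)15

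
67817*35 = 2373595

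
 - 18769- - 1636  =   - 17133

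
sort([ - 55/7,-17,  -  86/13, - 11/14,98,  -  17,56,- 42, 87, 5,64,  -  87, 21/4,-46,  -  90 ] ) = [  -  90, - 87,-46, - 42, -17,-17,  -  55/7, - 86/13,  -  11/14, 5, 21/4, 56, 64, 87,98 ] 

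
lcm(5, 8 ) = 40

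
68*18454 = 1254872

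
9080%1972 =1192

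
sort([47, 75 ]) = [ 47,75] 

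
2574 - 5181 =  - 2607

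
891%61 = 37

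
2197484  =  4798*458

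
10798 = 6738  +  4060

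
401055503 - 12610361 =388445142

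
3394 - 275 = 3119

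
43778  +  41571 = 85349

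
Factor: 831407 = 831407^1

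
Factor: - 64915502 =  - 2^1*139^1*233509^1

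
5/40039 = 5/40039 = 0.00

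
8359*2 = 16718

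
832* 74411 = 61909952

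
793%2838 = 793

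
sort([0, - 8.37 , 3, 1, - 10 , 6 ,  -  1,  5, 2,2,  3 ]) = [ - 10 , - 8.37,-1,0,  1,  2, 2,  3 , 3,5 , 6 ]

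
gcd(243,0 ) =243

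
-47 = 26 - 73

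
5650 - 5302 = 348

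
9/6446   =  9/6446 = 0.00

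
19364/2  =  9682= 9682.00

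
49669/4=12417 + 1/4  =  12417.25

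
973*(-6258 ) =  - 6089034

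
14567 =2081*7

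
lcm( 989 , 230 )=9890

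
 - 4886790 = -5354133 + 467343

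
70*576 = 40320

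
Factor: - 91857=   -  3^1*67^1*457^1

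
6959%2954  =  1051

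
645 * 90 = 58050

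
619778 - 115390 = 504388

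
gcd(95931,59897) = 1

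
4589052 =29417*156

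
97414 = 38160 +59254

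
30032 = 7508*4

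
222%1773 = 222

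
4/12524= 1/3131 = 0.00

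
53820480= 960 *56063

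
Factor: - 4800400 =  - 2^4*5^2*11^1*1091^1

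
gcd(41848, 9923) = 1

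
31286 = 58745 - 27459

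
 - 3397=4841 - 8238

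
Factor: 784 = 2^4*7^2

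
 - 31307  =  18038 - 49345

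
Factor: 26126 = 2^1*13063^1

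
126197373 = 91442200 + 34755173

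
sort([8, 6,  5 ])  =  [ 5,6, 8 ]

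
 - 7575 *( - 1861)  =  14097075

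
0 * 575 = 0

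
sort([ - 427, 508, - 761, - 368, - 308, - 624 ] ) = [ - 761, - 624, - 427, - 368, - 308, 508] 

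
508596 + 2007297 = 2515893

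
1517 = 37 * 41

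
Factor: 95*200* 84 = 2^5* 3^1 * 5^3*7^1*19^1 = 1596000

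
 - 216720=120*( - 1806)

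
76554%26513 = 23528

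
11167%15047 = 11167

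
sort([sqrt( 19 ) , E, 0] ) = [0,E,sqrt( 19 )] 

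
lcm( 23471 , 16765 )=117355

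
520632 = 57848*9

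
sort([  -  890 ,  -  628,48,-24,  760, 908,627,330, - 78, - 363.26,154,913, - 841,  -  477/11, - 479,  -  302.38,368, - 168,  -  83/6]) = [ - 890, - 841,-628 ,  -  479, - 363.26, - 302.38, - 168, - 78, - 477/11 ,-24, - 83/6,48,154,330, 368,627,760,908, 913]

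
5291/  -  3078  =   - 5291/3078 = - 1.72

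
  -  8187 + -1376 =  - 9563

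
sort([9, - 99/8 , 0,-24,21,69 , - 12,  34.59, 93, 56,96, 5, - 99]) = [ - 99, - 24, - 99/8, - 12  ,  0, 5 , 9, 21,  34.59, 56,69  ,  93,  96]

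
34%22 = 12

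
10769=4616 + 6153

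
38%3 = 2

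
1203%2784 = 1203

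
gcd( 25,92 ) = 1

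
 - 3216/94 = - 35 + 37/47 = - 34.21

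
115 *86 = 9890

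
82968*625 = 51855000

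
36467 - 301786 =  - 265319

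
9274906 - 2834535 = 6440371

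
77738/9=8637 + 5/9=8637.56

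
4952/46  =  2476/23  =  107.65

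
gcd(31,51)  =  1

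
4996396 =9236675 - 4240279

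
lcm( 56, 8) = 56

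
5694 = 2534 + 3160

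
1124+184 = 1308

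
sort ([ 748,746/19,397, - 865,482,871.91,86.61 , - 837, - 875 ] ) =[ - 875, - 865 , - 837, 746/19,  86.61, 397 , 482 , 748, 871.91]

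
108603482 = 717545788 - 608942306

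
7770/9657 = 70/87 = 0.80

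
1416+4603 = 6019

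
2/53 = 2/53 =0.04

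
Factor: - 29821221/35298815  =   - 3^2 * 5^( - 1) * 59^( - 1 )*107^1*173^1*179^1*119657^ ( - 1)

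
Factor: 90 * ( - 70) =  - 2^2*3^2*5^2*7^1 = - 6300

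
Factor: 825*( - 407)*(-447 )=150091425 = 3^2  *  5^2*11^2*37^1*149^1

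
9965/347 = 28 + 249/347  =  28.72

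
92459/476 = 194 + 115/476 = 194.24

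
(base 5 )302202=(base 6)112445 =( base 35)7VH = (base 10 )9677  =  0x25cd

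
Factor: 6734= 2^1*7^1*13^1*37^1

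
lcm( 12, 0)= 0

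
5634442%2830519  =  2803923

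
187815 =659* 285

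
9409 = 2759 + 6650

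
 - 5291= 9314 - 14605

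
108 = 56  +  52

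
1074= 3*358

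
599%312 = 287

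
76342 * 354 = 27025068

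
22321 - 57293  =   - 34972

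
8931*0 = 0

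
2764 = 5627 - 2863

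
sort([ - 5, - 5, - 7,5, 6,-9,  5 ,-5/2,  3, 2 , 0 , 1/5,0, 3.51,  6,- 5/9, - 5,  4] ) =[ - 9, - 7 , - 5, - 5, - 5,  -  5/2, - 5/9,  0,  0,1/5,2 , 3,  3.51, 4,5,5,6, 6]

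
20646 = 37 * 558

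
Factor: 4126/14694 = 3^( - 1 )*31^(  -  1 ) *79^( - 1)*2063^1= 2063/7347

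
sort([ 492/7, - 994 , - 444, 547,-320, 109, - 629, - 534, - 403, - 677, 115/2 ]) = [ - 994, - 677, - 629,-534, - 444 , - 403, - 320, 115/2,492/7, 109, 547]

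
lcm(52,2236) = 2236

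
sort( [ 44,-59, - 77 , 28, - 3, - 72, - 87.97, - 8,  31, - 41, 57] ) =[  -  87.97, - 77,-72, - 59,  -  41, - 8 ,-3, 28, 31,44 , 57 ] 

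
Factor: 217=7^1*31^1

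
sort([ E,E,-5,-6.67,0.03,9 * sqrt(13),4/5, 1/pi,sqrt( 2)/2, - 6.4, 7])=[ - 6.67,-6.4, - 5,0.03, 1/pi, sqrt(2) /2,4/5,E, E, 7,9*sqrt(13)] 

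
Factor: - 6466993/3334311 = -3^( - 3)* 13^1*123493^( - 1 )*497461^1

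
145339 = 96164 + 49175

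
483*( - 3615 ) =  - 1746045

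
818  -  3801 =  - 2983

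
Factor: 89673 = 3^1 * 71^1 * 421^1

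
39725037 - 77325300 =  -37600263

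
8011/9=8011/9 = 890.11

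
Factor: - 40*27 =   -  2^3 * 3^3 *5^1 = - 1080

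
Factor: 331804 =2^2 * 11^1*7541^1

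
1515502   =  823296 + 692206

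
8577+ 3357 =11934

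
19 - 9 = 10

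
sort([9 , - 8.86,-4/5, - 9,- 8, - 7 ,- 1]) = [ - 9,- 8.86,-8, - 7, - 1, - 4/5 , 9 ] 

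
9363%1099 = 571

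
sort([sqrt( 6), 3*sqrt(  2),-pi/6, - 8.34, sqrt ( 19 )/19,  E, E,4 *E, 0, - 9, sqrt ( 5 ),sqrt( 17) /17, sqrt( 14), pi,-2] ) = [ - 9 , - 8.34, - 2, - pi/6, 0, sqrt (19) /19, sqrt( 17) /17 , sqrt ( 5 ), sqrt( 6),E,E,pi, sqrt( 14 ), 3*sqrt (2), 4*E]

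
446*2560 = 1141760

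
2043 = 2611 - 568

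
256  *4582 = 1172992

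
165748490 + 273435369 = 439183859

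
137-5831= -5694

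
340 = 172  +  168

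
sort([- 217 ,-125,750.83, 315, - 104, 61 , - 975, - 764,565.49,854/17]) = [ - 975, - 764, - 217, - 125,  -  104, 854/17, 61,  315 , 565.49,750.83]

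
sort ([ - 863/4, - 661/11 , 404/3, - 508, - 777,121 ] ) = [ - 777, - 508 , - 863/4  , - 661/11, 121, 404/3] 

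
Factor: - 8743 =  - 7^1*1249^1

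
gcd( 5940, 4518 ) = 18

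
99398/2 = 49699  =  49699.00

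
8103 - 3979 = 4124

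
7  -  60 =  - 53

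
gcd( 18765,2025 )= 135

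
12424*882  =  10957968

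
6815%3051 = 713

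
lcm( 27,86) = 2322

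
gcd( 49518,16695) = 63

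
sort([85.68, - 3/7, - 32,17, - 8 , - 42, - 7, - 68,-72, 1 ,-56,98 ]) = [ - 72,-68 ,  -  56,-42,-32, - 8,  -  7 , - 3/7,1,17 , 85.68,98 ] 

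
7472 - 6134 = 1338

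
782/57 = 13 + 41/57=13.72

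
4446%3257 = 1189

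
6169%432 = 121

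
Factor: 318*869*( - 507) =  - 2^1*3^2*11^1*13^2*53^1 * 79^1 = -  140105394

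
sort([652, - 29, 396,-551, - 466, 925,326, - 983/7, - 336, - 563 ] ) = [ - 563, - 551, - 466,- 336, - 983/7, - 29, 326,396, 652 , 925 ]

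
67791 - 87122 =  - 19331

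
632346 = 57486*11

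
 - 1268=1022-2290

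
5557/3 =1852 + 1/3 = 1852.33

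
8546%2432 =1250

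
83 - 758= -675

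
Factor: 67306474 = 2^1*19^1*1771223^1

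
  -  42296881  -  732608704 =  - 774905585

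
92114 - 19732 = 72382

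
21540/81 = 7180/27 = 265.93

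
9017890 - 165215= 8852675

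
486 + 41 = 527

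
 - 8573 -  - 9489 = 916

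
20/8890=2/889 = 0.00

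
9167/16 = 572 + 15/16 = 572.94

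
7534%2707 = 2120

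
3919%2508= 1411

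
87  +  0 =87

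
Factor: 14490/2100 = 2^( - 1)*3^1*5^( - 1)*23^1 = 69/10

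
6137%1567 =1436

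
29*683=19807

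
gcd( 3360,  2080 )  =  160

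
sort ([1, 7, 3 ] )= [1,  3,7]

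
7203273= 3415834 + 3787439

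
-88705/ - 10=17741/2  =  8870.50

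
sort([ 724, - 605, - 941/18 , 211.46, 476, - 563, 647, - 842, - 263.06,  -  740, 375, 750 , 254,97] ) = [ - 842,  -  740, - 605, - 563,-263.06, - 941/18, 97 , 211.46, 254,375,476,647 , 724,  750 ] 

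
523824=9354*56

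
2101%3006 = 2101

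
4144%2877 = 1267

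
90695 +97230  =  187925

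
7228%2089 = 961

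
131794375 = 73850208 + 57944167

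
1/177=1/177 = 0.01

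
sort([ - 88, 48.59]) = [ - 88, 48.59]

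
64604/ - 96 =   -  16151/24 = -672.96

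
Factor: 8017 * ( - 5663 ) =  - 45400271 = - 7^1*809^1*8017^1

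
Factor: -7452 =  -2^2*3^4*23^1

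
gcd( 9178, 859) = 1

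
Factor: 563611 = 31^1*18181^1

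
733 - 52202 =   -  51469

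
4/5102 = 2/2551 = 0.00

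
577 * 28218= 16281786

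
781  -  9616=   -  8835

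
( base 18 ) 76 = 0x84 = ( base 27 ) 4o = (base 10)132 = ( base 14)96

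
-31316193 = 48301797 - 79617990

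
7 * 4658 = 32606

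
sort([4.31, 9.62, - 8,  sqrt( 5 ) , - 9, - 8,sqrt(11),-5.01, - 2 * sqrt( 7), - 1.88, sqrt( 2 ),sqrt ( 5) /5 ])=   [ - 9 ,-8,  -  8,-2*sqrt( 7 ), - 5.01, - 1.88,sqrt( 5)/5,sqrt (2),sqrt( 5),  sqrt (11) , 4.31, 9.62]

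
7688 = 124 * 62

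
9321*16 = 149136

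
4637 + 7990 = 12627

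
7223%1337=538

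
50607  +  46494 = 97101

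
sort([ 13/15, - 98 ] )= [ - 98,13/15]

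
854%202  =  46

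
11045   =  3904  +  7141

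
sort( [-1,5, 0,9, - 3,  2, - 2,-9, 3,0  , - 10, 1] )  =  [ - 10,  -  9,  -  3, - 2,- 1,  0,0,1, 2,3,5,9] 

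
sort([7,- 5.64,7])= [ - 5.64,7, 7] 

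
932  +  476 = 1408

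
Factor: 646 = 2^1*17^1 * 19^1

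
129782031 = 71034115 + 58747916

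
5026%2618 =2408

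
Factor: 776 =2^3*97^1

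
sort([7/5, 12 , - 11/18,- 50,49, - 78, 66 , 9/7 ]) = [ - 78, - 50, - 11/18, 9/7, 7/5,  12, 49, 66]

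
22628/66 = 342 + 28/33 = 342.85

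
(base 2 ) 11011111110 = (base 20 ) 49a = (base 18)598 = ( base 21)415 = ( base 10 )1790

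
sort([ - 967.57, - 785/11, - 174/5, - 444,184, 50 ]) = [- 967.57, -444,  -  785/11, - 174/5, 50,184 ]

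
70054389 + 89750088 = 159804477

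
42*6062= 254604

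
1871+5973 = 7844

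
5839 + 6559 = 12398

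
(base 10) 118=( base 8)166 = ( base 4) 1312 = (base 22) 58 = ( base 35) 3D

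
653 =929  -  276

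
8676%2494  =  1194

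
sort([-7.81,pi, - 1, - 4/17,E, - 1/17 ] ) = [ - 7.81, -1 ,-4/17, - 1/17, E , pi]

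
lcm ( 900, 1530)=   15300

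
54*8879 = 479466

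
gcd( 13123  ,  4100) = 1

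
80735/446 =80735/446 = 181.02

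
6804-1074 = 5730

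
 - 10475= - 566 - 9909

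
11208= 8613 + 2595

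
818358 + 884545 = 1702903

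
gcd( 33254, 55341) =13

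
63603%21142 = 177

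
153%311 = 153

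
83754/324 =258  +  1/2 = 258.50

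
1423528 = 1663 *856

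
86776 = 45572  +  41204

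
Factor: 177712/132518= 2^3*29^1 *173^(-1 ) = 232/173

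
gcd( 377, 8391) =1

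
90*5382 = 484380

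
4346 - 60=4286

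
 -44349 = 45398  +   - 89747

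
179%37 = 31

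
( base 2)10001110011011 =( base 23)h57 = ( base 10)9115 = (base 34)7U3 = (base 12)5337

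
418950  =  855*490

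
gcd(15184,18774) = 2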